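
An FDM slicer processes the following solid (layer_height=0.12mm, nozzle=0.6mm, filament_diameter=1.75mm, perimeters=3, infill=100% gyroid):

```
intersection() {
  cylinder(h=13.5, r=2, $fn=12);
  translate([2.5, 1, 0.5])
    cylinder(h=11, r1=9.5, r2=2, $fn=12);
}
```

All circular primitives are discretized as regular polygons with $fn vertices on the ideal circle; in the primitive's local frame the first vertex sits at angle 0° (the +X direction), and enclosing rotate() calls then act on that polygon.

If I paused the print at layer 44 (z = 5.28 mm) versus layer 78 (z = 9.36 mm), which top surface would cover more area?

Layer 44 (z = 5.28): the cylinder: section is a regular 12-gon, circumradius r=2 (area = (12/2)·2.000²·sin(360°/12) = 12.00 mm²); the cone at (2.5, 1) (r1=9.5→r2=2) has section circumradius 6.241 here — a regular 12-gon (area = (12/2)·6.241²·sin(360°/12) = 116.85 mm²); After intersecting: the r=2 cylinder lies inside the cone at (2.5, 1), so it is kept whole — area = 12.00 mm². So its area = 12.00 mm². Layer 78 (z = 9.36): the cylinder: section is a regular 12-gon, circumradius r=2 (area = (12/2)·2.000²·sin(360°/12) = 12.00 mm²); the cone at (2.5, 1) (r1=9.5→r2=2) has section circumradius 3.459 here — a regular 12-gon (area = (12/2)·3.459²·sin(360°/12) = 35.90 mm²); Taking the intersection: the cone at (2.5, 1) partially overlaps the r=2 cylinder; clipping to the common part keeps 7.90 mm² — area = 7.90 mm². So its area = 7.90 mm². Layer 44 is larger (12.00 vs 7.90 mm²).

layer 44 (z = 5.28 mm)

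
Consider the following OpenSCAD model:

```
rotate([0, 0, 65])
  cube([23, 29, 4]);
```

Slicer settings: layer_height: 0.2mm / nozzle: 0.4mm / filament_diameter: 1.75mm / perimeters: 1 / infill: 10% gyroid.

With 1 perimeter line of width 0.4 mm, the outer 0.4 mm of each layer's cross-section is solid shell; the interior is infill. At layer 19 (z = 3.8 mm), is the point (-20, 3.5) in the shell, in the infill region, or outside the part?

outside

At z = 3.8 mm: the 23×29 cube contributes its full rectangle; (rotated 65° about Z; rotation is an isometry so areas/perimeters/island counts are preserved). Overall, the cross-section is a single solid region. Undo the 65° rotation: the query point maps to (-5.280, 19.605) in the un-rotated model frame. The nearest boundary edge runs (0.00, 29.00)→(0.00, 0.00); distance from the point to it = 5.28 mm. The point is not inside any of the regions above, so it lies outside the cross-section (5.28 mm from the nearest boundary).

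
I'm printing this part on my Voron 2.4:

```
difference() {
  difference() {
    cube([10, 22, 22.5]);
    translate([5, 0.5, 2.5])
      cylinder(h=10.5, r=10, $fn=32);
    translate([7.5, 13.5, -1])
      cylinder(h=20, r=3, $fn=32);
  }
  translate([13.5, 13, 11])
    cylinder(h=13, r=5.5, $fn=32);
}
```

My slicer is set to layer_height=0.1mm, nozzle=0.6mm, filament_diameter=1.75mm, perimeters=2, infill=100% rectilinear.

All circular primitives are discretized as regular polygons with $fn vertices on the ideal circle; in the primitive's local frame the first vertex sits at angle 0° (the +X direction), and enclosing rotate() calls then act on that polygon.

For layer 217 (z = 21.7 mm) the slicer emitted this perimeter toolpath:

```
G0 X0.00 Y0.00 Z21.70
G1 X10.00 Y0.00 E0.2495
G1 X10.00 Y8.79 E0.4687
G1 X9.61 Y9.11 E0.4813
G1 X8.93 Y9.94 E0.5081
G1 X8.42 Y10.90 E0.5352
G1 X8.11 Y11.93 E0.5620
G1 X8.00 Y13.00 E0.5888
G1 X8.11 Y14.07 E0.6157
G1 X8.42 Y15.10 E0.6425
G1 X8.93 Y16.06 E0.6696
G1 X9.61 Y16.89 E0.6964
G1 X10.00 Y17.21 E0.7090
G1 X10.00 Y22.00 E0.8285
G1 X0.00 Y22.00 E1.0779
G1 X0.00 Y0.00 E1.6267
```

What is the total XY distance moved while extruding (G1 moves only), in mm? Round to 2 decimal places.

Sum the Euclidean lengths of each G1 segment: total = 65.21 mm.

65.21 mm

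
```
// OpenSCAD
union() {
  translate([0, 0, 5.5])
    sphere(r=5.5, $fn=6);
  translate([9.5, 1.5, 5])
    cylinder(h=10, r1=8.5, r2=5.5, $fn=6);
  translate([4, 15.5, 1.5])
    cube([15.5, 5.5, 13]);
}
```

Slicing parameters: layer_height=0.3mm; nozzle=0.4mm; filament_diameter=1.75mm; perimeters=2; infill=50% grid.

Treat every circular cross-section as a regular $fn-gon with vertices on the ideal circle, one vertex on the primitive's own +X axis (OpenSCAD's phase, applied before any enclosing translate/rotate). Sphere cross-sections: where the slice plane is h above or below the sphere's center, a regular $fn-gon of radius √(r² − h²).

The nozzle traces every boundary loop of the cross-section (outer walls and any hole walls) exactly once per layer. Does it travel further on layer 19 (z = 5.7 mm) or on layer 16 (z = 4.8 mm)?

Layer 19 (z = 5.7): the sphere: section is a regular 6-gon, circumradius = √(r²−h²) = √(5.5²−0.2²) = 5.496 (perimeter = 2·6·5.496·sin(180°/6) = 32.98 mm); the cone at (9.5, 1.5) (r1=8.5→r2=5.5) has section circumradius 8.290 here — a regular 6-gon (perimeter = 2·6·8.290·sin(180°/6) = 49.74 mm); the 15.5×5.5 cube at (4, 15.5) contributes its full rectangle (perimeter 42.00 mm); Combining (union): the regions partially overlap (shared area 15.26 mm²), so the edge portions inside another operand are dropped and the merged outline is re-measured after clipping — boundary = 107.57 mm. So its perimeter = 107.57 mm. Layer 16 (z = 4.8): the r=5.5 sphere slices to a regular 6-gon of circumradius 5.455 (√(r²−h²) with h=0.7 from center) (perimeter = 2·6·5.455·sin(180°/6) = 32.73 mm); the cone at (9.5, 1.5) does not reach this height (z outside [5, 15]); the cube at (4, 15.5) (footprint 15.5×5.5) is included at this height (perimeter 42.00 mm); Merging all regions: the 2 present regions are separate (no shared area or edge), so areas and boundary lengths simply add and each stays a separate island — boundary = 74.73 mm. So its perimeter = 74.73 mm. Layer 19 is larger (107.57 vs 74.73 mm).

layer 19 (z = 5.7 mm)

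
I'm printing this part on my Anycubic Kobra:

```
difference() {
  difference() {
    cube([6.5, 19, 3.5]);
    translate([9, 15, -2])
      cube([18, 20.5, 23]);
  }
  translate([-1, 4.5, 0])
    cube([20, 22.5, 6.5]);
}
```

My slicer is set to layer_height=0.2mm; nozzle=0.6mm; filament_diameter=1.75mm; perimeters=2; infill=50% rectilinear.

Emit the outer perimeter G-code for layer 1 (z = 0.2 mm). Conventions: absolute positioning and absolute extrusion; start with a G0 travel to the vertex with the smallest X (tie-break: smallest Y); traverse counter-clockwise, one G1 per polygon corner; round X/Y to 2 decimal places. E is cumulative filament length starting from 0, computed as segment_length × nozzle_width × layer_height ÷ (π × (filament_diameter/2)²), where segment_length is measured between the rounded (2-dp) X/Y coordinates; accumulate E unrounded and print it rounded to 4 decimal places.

At z = 0.2 mm: the cube is present — its section is the full 6.5×19 rectangle; the cube at (9, 15) (footprint 18×20.5) is included at this height; After the difference (first − rest): starting from the 6.5×19 cube, the 18×20.5 cube at (9, 15) misses the remaining region (no effect) — 1 connected region; the cube at (-1, 4.5) (footprint 20×22.5) is included at this height; After the difference (first − rest): starting from the result so far, the 20×22.5 cube at (-1, 4.5) partially overlaps it — only the 94.25 mm² overlap (of its 450.00 mm²) is removed, clipping the outline — 1 connected region. The outline is a single polygon with 4 vertices. Extrusion per mm of travel: 0.6 × 0.2 / (π × 0.875²) = 0.049890. Accumulating E over each segment gives final E = 1.0976.

G0 X0.00 Y0.00 Z0.20
G1 X6.50 Y0.00 E0.3243
G1 X6.50 Y4.50 E0.5488
G1 X0.00 Y4.50 E0.8731
G1 X0.00 Y0.00 E1.0976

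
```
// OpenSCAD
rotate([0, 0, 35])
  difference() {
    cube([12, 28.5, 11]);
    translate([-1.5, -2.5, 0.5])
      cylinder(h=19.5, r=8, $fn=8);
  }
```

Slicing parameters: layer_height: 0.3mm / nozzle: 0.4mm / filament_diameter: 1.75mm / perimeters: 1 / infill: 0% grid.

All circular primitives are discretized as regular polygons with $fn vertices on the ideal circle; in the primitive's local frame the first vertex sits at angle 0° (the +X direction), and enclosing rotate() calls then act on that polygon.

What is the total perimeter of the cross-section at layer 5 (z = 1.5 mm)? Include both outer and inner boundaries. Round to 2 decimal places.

78.57 mm

At z = 1.5 mm: the cube is present — its section is the full 12×28.5 rectangle (perimeter 81.00 mm); the cylinder at (-1.5, -2.5): section is a regular 8-gon, circumradius r=8 (perimeter = 2·8·8.000·sin(180°/8) = 48.98 mm); Taking the first minus the rest: starting from the 12×28.5 cube, the r=8 cylinder at (-1.5, -2.5) partially overlaps it — only the 18.77 mm² overlap (of its 181.02 mm²) is removed, clipping the outline — boundary = 78.57 mm; (rotated 35° about Z; rotation is an isometry so areas/perimeters/island counts are preserved). Overall, the cross-section is a single solid region. Total boundary length (outer) = 78.57 mm.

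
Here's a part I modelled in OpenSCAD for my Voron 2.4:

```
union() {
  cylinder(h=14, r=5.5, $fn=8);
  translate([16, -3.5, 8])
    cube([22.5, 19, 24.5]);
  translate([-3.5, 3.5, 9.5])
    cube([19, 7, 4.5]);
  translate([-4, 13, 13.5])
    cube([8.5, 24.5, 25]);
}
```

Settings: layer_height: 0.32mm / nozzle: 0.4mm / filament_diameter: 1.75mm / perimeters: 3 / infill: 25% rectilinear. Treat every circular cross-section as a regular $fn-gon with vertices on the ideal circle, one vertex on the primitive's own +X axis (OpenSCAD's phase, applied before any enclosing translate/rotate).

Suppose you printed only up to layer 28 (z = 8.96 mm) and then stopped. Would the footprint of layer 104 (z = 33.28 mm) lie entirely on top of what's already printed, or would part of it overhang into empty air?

Compare the two slices. At z = 8.96: the cylinder: section is a regular 8-gon, circumradius r=5.5 (area = (8/2)·5.500²·sin(360°/8) = 85.56 mm²); the 22.5×19 cube at (16, -3.5) contributes its full rectangle (area 427.50 mm²); the cube at (-3.5, 3.5) is not intersected at this z (z outside [9.5, 14]); the cube at (-4, 13) is absent (z outside [13.5, 38.5]); Merging all regions: the 2 present regions are separate (no shared area or edge), so areas and boundary lengths simply add and each stays a separate island — area = 513.06 mm². At z = 33.28: the cylinder is not intersected at this z (z outside [0, 14]); the cube at (16, -3.5) is not intersected at this z (z outside [8, 32.5]); the cube at (-3.5, 3.5) is not intersected at this z (z outside [9.5, 14]); the cube at (-4, 13) (footprint 8.5×24.5) is included at this height (area 208.25 mm²); Combining (union): only the 8.5×24.5 cube at (-4, 13) is present, so the union is just that shape — area = 208.25 mm². Checking containment: at z = 33.28 the cross-section extends beyond the z = 8.96 cross-section by about 208.25 mm².

part overhangs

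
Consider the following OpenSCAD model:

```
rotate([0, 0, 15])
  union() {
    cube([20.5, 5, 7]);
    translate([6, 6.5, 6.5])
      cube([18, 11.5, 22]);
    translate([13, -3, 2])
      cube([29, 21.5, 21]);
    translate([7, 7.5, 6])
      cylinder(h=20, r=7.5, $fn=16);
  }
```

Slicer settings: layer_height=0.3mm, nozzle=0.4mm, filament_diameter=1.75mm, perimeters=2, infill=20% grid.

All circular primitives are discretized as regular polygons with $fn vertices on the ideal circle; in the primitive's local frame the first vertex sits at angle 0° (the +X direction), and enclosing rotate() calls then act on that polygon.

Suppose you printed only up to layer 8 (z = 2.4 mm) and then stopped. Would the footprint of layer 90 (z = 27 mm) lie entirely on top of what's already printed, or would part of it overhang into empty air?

part overhangs

Compare the two slices. At z = 2.4: the cube (footprint 20.5×5) is included at this height (area 102.50 mm²); the cube at (6, 6.5) does not reach this height (z outside [6.5, 28.5]); the cube at (13, -3) is present — its section is the full 29×21.5 rectangle (area 623.50 mm²); the cylinder at (7, 7.5) is not intersected at this z (z outside [6, 26]); Merging all regions: the regions partially overlap — summed areas 726.00 mm² minus the doubly-counted overlap 37.50 mm² gives 688.50 mm² — area = 688.50 mm²; (rotated 15° about Z; rotation is an isometry so areas/perimeters/island counts are preserved). At z = 27: the cube is absent (z outside [0, 7]); the 18×11.5 cube at (6, 6.5) contributes its full rectangle (area 207.00 mm²); the cube at (13, -3) is not intersected at this z (z outside [2, 23]); the cylinder at (7, 7.5) does not reach this height (z outside [6, 26]); Merging all regions: only the 18×11.5 cube at (6, 6.5) is present, so the union is just that shape — area = 207.00 mm²; (rotated 15° about Z; rotation is an isometry so areas/perimeters/island counts are preserved). Checking containment: at z = 27 the cross-section extends beyond the z = 2.4 cross-section by about 80.50 mm².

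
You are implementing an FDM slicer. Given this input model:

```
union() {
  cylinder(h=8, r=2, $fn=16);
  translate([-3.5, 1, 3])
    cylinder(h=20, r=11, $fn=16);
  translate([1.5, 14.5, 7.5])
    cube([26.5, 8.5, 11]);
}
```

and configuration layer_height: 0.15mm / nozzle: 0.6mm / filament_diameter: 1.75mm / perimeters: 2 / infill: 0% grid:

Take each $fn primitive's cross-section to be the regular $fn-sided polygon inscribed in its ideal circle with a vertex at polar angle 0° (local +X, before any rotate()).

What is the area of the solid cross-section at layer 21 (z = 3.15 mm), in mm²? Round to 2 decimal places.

370.44 mm²

At z = 3.15 mm: the r=2 cylinder gives a regular 16-gon of circumradius 2 (constant along its height) (area = (16/2)·2.000²·sin(360°/16) = 12.25 mm²); the cylinder at (-3.5, 1): section is a regular 16-gon, circumradius r=11 (area = (16/2)·11.000²·sin(360°/16) = 370.44 mm²); the cube at (1.5, 14.5) is not intersected at this z (z outside [7.5, 18.5]); Taking the union: the r=2 cylinder lies entirely inside the r=11 cylinder at (-3.5, 1), so the union is just the r=11 cylinder at (-3.5, 1) — area = 370.44 mm². Overall, the cross-section is a single solid region. Net area = 370.44 mm².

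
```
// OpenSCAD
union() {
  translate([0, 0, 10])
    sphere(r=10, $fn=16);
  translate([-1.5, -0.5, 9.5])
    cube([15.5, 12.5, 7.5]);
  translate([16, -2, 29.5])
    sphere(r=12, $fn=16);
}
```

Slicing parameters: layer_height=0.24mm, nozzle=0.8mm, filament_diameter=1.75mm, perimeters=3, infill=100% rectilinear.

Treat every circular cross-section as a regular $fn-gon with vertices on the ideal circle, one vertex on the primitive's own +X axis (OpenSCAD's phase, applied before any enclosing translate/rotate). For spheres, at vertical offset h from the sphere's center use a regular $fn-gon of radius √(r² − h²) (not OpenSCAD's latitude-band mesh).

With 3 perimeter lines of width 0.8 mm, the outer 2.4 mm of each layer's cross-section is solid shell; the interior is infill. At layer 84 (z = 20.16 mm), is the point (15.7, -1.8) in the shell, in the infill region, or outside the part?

At z = 20.16 mm: the sphere is absent (|z−center|=10.160 > r=10); the cube at (-1.5, -0.5) is not intersected at this z (z outside [9.5, 17]); the sphere at (16, -2): section is a regular 16-gon, circumradius = √(r²−h²) = √(12²−9.34²) = 7.534; Combining (union): only the r=12 sphere at (16, -2) is present, so the union is just that shape — 1 connected region. Overall, the cross-section is a single solid region. The nearest boundary edge runs (10.67, 3.33)→(9.04, 0.88); distance from the point to it = 7.03 mm. The point is inside the cross-section and 7.03 mm from the nearest boundary — more than the 2.4 mm shell width (3 × 0.8), so it's in the infill interior.

infill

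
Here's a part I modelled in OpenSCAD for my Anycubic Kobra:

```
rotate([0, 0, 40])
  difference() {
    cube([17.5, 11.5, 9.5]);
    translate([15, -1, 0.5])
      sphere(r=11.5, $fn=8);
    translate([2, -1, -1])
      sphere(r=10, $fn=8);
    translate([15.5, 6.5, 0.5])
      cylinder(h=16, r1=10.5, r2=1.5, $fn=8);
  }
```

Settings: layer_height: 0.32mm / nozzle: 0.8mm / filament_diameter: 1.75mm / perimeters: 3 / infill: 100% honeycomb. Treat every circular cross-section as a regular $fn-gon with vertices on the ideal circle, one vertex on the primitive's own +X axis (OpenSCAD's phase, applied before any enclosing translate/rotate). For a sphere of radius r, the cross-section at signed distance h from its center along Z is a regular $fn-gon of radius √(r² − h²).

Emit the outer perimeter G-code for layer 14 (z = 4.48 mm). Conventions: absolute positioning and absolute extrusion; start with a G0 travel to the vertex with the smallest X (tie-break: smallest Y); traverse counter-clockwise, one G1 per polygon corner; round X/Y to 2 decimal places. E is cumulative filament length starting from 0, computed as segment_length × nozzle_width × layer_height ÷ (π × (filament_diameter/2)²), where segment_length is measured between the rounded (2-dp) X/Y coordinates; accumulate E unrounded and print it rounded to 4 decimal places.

G0 X-7.39 Y8.81 Z4.48
G1 X-4.20 Y5.01 E0.5281
G1 X-3.20 Y6.93 E0.7585
G1 X1.80 Y8.50 E1.3162
G1 X1.46 Y9.58 E1.4368
G1 X1.37 Y9.63 E1.4477
G1 X-0.26 Y14.79 E2.0237
G1 X-7.39 Y8.81 E3.0141

At z = 4.48 mm: the 17.5×11.5 cube contributes its full rectangle; the r=11.5 sphere at (15, -1) slices to a regular 8-gon of circumradius 10.789 (√(r²−h²) with h=3.98 from center); the r=10 sphere at (2, -1) contributes a regular 8-gon of circumradius √(10²−5.48²) = 8.365; the cone at (15.5, 6.5) contributes a regular 8-gon of circumradius 8.261 (interpolated between r1=10.5 and r2=1.5 at t=0.249); Subtracting the remaining from the first: starting from the 17.5×11.5 cube, the r=11.5 sphere at (15, -1) partially overlaps it — only the 94.91 mm² overlap (of its 329.26 mm²) is removed, clipping the outline; the r=10 sphere at (2, -1) partially overlaps it — only the 38.77 mm² overlap (of its 197.90 mm²) is removed, clipping the outline; the cone at (15.5, 6.5) partially overlaps it — only the 26.16 mm² overlap (of its 193.04 mm²) is removed, clipping the outline — 1 connected region; (rotated 40° about Z; rotation is an isometry so areas/perimeters/island counts are preserved). The outline is a single polygon with 7 vertices. Extrusion per mm of travel: 0.8 × 0.32 / (π × 0.875²) = 0.106432. Accumulating E over each segment gives final E = 3.0141.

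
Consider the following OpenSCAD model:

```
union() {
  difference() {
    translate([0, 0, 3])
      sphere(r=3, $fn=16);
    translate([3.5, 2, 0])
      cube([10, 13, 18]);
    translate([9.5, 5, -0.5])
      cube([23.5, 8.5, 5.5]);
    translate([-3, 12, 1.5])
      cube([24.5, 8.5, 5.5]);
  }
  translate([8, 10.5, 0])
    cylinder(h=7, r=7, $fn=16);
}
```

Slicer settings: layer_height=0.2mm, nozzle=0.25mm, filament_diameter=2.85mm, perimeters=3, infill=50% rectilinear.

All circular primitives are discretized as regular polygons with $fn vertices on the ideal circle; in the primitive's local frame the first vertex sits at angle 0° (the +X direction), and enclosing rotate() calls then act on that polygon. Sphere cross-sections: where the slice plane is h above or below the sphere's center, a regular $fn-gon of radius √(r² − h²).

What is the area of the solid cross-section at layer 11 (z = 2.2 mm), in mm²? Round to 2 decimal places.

175.61 mm²

At z = 2.2 mm: the r=3 sphere contributes a regular 16-gon of circumradius √(3²−0.8²) = 2.891 (area = (16/2)·2.891²·sin(360°/16) = 25.59 mm²); the cube at (3.5, 2) (footprint 10×13) is included at this height (area 130.00 mm²); the 23.5×8.5 cube at (9.5, 5) contributes its full rectangle (area 199.75 mm²); the cube at (-3, 12) (footprint 24.5×8.5) is included at this height (area 208.25 mm²); After the difference (first − rest): starting from the r=3 sphere (25.59 mm²), the 10×13 cube at (3.5, 2) misses the remaining region (no effect); the 23.5×8.5 cube at (9.5, 5) misses the remaining region (no effect); the 24.5×8.5 cube at (-3, 12) misses the remaining region (no effect) — area = 25.59 mm²; the r=7 cylinder at (8, 10.5) gives a regular 16-gon of circumradius 7 (constant along its height) (area = (16/2)·7.000²·sin(360°/16) = 150.01 mm²); Taking the union: the 2 present regions are separate (no shared area or edge), so areas and boundary lengths simply add and each stays a separate island — area = 175.61 mm². Overall, the cross-section has 2 separate islands. Net area = 175.61 mm².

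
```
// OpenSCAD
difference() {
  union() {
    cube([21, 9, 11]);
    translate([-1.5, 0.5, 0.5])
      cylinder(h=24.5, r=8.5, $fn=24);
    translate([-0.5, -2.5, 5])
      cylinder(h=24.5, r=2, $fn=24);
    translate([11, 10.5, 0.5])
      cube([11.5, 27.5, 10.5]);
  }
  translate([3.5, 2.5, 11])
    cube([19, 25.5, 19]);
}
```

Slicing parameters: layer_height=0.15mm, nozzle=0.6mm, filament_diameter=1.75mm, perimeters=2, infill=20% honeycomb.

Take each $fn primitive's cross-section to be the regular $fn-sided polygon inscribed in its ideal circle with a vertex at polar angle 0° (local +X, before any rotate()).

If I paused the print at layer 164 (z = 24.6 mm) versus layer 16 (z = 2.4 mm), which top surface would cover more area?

Layer 164 (z = 24.6): the cube is absent (z outside [0, 11]); the cylinder at (-1.5, 0.5): section is a regular 24-gon, circumradius r=8.5 (area = (24/2)·8.500²·sin(360°/24) = 224.40 mm²); the r=2 cylinder at (-0.5, -2.5) contributes a regular 24-gon of circumradius 2 (area = (24/2)·2.000²·sin(360°/24) = 12.42 mm²); the cube at (11, 10.5) does not reach this height (z outside [0.5, 11]); Taking the union: the r=2 cylinder at (-0.5, -2.5) lies entirely inside the r=8.5 cylinder at (-1.5, 0.5), so the union is just the r=8.5 cylinder at (-1.5, 0.5) — area = 224.40 mm²; the cube at (3.5, 2.5) (footprint 19×25.5) is included at this height (area 484.50 mm²); After the difference (first − rest): starting from that combined region (224.40 mm²), the 19×25.5 cube at (3.5, 2.5) partially overlaps it — only the 9.71 mm² overlap (of its 484.50 mm²) is removed, clipping the outline — area = 214.68 mm². So its area = 214.68 mm². Layer 16 (z = 2.4): the 21×9 cube contributes its full rectangle (area 189.00 mm²); the r=8.5 cylinder at (-1.5, 0.5) contributes a regular 24-gon of circumradius 8.5 (area = (24/2)·8.500²·sin(360°/24) = 224.40 mm²); the cylinder at (-0.5, -2.5) does not reach this height (z outside [5, 29.5]); the cube at (11, 10.5) (footprint 11.5×27.5) is included at this height (area 316.25 mm²); Merging all regions: the regions partially overlap — summed areas 729.65 mm² minus the doubly-counted overlap 46.98 mm² gives 682.67 mm² — area = 682.67 mm²; the cube at (3.5, 2.5) is absent (z outside [11, 30]); Subtracting the remaining from the first: none of the subtracted shapes is present at this height, so that combined region is unchanged — area = 682.67 mm². So its area = 682.67 mm². Layer 16 is larger (682.67 vs 214.68 mm²).

layer 16 (z = 2.4 mm)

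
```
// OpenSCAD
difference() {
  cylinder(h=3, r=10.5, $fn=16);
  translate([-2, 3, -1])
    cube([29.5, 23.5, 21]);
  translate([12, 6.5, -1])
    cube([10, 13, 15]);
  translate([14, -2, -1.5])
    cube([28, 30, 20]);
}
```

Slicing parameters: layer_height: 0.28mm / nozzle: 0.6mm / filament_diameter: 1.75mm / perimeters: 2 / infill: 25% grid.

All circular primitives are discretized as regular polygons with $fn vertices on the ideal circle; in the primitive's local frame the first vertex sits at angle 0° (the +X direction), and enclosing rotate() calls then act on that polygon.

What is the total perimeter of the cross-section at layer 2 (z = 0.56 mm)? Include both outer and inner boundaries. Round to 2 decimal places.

At z = 0.56 mm: the r=10.5 cylinder gives a regular 16-gon of circumradius 10.5 (constant along its height) (perimeter = 2·16·10.500·sin(180°/16) = 65.55 mm); the 29.5×23.5 cube at (-2, 3) contributes its full rectangle (perimeter 106.00 mm); the cube at (12, 6.5) is present — its section is the full 10×13 rectangle (perimeter 46.00 mm); the cube at (14, -2) (footprint 28×30) is included at this height (perimeter 116.00 mm); Subtracting the remaining from the first: starting from the r=10.5 cylinder, the 29.5×23.5 cube at (-2, 3) partially overlaps it — only the 68.38 mm² overlap (of its 693.25 mm²) is removed, clipping the outline; the 10×13 cube at (12, 6.5) misses the remaining region (no effect); the 28×30 cube at (14, -2) misses the remaining region (no effect) — boundary = 69.19 mm. Overall, the cross-section is a single solid region. Total boundary length (outer) = 69.19 mm.

69.19 mm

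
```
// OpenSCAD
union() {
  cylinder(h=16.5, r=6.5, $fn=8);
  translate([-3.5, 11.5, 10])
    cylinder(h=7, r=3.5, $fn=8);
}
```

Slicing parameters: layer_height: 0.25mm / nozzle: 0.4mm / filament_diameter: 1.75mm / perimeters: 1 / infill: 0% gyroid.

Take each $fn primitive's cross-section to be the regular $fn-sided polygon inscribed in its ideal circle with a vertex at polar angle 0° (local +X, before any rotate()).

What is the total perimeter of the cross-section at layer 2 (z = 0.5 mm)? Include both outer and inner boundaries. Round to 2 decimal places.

At z = 0.5 mm: the cylinder: section is a regular 8-gon, circumradius r=6.5 (perimeter = 2·8·6.500·sin(180°/8) = 39.80 mm); the cylinder at (-3.5, 11.5) does not reach this height (z outside [10, 17]); Combining (union): only the r=6.5 cylinder is present, so the union is just that shape — boundary = 39.80 mm. Overall, the cross-section is a single solid region. Total boundary length (outer) = 39.80 mm.

39.80 mm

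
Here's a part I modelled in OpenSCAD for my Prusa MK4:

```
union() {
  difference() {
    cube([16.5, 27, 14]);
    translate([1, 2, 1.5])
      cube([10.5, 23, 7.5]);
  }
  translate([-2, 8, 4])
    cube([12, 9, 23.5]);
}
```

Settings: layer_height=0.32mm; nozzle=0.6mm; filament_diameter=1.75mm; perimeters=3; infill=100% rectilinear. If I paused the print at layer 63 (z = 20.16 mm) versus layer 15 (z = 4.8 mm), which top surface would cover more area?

layer 15 (z = 4.8 mm)

Layer 63 (z = 20.16): the cube does not reach this height (z outside [0, 14]); the cube at (1, 2) is absent (z outside [1.5, 9]); Subtracting the remaining from the first: the first operand is absent here, so nothing remains; the 12×9 cube at (-2, 8) contributes its full rectangle (area 108.00 mm²); Taking the union: only the 12×9 cube at (-2, 8) is present, so the union is just that shape — area = 108.00 mm². So its area = 108.00 mm². Layer 15 (z = 4.8): the cube is present — its section is the full 16.5×27 rectangle (area 445.50 mm²); the cube at (1, 2) (footprint 10.5×23) is included at this height (area 241.50 mm²); Taking the first minus the rest: starting from the 16.5×27 cube (445.50 mm²), the 10.5×23 cube at (1, 2) lies wholly inside it (removes its full 241.50 mm² and its 67.00 mm outline becomes a hole wall) — area = 204.00 mm²; the 12×9 cube at (-2, 8) contributes its full rectangle (area 108.00 mm²); Taking the union: the regions partially overlap — summed areas 312.00 mm² minus the doubly-counted overlap 9.00 mm² gives 303.00 mm² — area = 303.00 mm². So its area = 303.00 mm². Layer 15 is larger (303.00 vs 108.00 mm²).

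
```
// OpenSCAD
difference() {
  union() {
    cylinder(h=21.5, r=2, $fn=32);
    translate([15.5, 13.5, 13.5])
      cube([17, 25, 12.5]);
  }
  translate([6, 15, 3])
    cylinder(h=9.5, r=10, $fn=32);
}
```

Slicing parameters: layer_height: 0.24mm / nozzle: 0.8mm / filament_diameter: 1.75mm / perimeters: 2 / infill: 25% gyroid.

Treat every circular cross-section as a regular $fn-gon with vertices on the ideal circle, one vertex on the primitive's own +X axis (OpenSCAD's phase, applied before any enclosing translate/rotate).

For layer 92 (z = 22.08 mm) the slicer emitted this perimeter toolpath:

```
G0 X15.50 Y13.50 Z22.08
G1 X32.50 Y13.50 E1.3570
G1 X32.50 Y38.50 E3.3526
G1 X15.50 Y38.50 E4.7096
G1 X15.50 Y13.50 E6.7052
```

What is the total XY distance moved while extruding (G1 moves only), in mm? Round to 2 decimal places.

Sum the Euclidean lengths of each G1 segment: total = 84.00 mm.

84.00 mm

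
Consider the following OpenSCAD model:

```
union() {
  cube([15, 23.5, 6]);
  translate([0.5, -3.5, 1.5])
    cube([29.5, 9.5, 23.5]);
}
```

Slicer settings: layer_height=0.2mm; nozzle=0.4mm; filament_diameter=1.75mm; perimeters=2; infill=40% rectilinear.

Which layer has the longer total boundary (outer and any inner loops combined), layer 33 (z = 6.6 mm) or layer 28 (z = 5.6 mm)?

layer 28 (z = 5.6 mm)

Layer 33 (z = 6.6): the cube is not intersected at this z (z outside [0, 6]); the cube at (0.5, -3.5) (footprint 29.5×9.5) is included at this height (perimeter 78.00 mm); Merging all regions: only the 29.5×9.5 cube at (0.5, -3.5) is present, so the union is just that shape — boundary = 78.00 mm. So its perimeter = 78.00 mm. Layer 28 (z = 5.6): the cube (footprint 15×23.5) is included at this height (perimeter 77.00 mm); the cube at (0.5, -3.5) is present — its section is the full 29.5×9.5 rectangle (perimeter 78.00 mm); Taking the union: the regions partially overlap (shared area 87.00 mm²), so the edge portions inside another operand are dropped and the merged outline is re-measured after clipping — boundary = 114.00 mm. So its perimeter = 114.00 mm. Layer 28 is larger (114.00 vs 78.00 mm).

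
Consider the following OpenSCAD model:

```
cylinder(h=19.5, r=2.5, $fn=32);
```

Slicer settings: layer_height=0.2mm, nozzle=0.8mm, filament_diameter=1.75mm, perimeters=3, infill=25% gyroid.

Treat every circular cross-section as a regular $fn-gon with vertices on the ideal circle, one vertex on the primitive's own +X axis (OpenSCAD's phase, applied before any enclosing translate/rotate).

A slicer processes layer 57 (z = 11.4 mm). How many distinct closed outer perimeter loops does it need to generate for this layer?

At z = 11.4 mm: the r=2.5 cylinder gives a regular 32-gon of circumradius 2.5 (constant along its height). The result has 1 disconnected region.

1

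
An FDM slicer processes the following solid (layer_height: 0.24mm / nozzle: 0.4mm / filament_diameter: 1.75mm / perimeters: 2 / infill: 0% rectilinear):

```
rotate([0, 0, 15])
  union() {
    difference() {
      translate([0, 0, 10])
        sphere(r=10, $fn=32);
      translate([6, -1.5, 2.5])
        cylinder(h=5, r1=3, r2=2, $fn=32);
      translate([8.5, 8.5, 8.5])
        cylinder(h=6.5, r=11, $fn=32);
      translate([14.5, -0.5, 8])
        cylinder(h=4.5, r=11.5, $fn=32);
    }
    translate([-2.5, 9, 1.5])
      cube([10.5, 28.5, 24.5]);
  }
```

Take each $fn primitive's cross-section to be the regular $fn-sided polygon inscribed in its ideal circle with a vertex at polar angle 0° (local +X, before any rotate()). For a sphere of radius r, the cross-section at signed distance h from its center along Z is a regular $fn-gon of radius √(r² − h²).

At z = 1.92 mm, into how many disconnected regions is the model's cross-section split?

2

At z = 1.92 mm: the r=10 sphere slices to a regular 32-gon of circumradius 5.892 (√(r²−h²) with h=8.08 from center); the cone at (6, -1.5) does not reach this height (z outside [2.5, 7.5]); the cylinder at (8.5, 8.5) is not intersected at this z (z outside [8.5, 15]); the cylinder at (14.5, -0.5) is not intersected at this z (z outside [8, 12.5]); Taking the first minus the rest: none of the subtracted shapes is present at this height, so the r=10 sphere is unchanged — 1 connected region; the 10.5×28.5 cube at (-2.5, 9) contributes its full rectangle; Combining (union): the 2 present regions are separate (no shared area or edge), so areas and boundary lengths simply add and each stays a separate island — 2 connected regions; (rotated 15° about Z; rotation is an isometry so areas/perimeters/island counts are preserved). The result has 2 disconnected regions.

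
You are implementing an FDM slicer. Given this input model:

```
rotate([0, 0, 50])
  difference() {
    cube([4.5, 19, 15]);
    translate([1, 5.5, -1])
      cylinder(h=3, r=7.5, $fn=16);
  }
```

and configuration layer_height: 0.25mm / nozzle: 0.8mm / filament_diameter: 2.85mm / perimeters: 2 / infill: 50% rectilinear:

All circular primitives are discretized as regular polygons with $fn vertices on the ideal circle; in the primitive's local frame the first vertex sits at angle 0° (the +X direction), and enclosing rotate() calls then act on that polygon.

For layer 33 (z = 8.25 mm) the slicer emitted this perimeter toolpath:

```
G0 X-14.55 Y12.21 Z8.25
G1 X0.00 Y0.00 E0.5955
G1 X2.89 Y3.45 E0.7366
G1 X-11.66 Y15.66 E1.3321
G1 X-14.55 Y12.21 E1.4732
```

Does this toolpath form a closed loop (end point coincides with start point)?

yes

Start point (G0): (-14.55, 12.21). End point (last G1): the path returns to the start — closed.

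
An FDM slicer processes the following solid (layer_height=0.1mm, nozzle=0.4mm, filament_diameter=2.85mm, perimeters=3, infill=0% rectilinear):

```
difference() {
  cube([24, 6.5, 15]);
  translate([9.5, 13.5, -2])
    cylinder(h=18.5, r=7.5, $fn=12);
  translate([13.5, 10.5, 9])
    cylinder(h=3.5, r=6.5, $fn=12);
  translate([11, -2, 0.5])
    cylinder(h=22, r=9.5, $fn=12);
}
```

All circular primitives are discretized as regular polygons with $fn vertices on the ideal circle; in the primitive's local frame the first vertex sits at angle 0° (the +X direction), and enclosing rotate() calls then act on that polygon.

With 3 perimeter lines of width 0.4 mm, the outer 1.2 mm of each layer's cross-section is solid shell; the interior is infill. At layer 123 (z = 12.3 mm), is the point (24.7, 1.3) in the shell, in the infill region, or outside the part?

At z = 12.3 mm: the cube is present — its section is the full 24×6.5 rectangle; the r=7.5 cylinder at (9.5, 13.5) gives a regular 12-gon of circumradius 7.5 (constant along its height); the r=6.5 cylinder at (13.5, 10.5) gives a regular 12-gon of circumradius 6.5 (constant along its height); the r=9.5 cylinder at (11, -2) gives a regular 12-gon of circumradius 9.5 (constant along its height); Subtracting the remaining from the first: starting from the 24×6.5 cube, the r=7.5 cylinder at (9.5, 13.5) partially overlaps it — only the 0.93 mm² overlap (of its 168.75 mm²) is removed, clipping the outline; the r=6.5 cylinder at (13.5, 10.5) partially overlaps it — only the 15.32 mm² overlap (of its 126.75 mm²) is removed, clipping the outline; the r=9.5 cylinder at (11, -2) partially overlaps it — only the 80.67 mm² overlap (of its 270.75 mm²) is removed, clipping the outline — 2 connected regions. Overall, the cross-section has 2 separate islands. The nearest boundary edge runs (24.00, 6.50)→(24.00, 0.00); distance from the point to it = 0.70 mm. The point is not inside any of the regions above, so it lies outside the cross-section (0.70 mm from the nearest boundary).

outside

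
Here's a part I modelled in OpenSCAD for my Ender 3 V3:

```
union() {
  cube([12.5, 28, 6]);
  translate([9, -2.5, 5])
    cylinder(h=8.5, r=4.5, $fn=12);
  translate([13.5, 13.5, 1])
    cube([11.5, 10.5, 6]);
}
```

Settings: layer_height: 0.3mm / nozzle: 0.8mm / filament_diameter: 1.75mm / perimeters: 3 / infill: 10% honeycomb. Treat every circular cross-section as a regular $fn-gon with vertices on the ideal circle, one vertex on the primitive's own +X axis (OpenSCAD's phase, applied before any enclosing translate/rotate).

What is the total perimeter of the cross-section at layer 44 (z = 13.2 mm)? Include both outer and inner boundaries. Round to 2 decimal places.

At z = 13.2 mm: the cube does not reach this height (z outside [0, 6]); the cylinder at (9, -2.5): section is a regular 12-gon, circumradius r=4.5 (perimeter = 2·12·4.500·sin(180°/12) = 27.95 mm); the cube at (13.5, 13.5) is not intersected at this z (z outside [1, 7]); Taking the union: only the r=4.5 cylinder at (9, -2.5) is present, so the union is just that shape — boundary = 27.95 mm. Overall, the cross-section is a single solid region. Total boundary length (outer) = 27.95 mm.

27.95 mm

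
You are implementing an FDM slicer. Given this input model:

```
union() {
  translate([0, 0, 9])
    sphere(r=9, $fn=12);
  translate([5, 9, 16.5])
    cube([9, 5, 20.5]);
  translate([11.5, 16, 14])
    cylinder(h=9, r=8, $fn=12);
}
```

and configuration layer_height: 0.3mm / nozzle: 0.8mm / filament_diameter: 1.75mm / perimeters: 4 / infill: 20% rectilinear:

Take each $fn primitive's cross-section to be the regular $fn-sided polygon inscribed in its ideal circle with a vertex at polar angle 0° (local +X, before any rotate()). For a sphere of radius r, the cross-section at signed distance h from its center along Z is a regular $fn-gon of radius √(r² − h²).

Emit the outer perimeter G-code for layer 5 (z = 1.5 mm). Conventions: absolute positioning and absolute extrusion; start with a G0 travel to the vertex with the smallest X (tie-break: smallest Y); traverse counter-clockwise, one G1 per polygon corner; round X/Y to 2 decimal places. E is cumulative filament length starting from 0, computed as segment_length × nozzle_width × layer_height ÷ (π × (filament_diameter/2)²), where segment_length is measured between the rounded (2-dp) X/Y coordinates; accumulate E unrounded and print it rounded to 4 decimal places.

At z = 1.5 mm: the sphere: section is a regular 12-gon, circumradius = √(r²−h²) = √(9²−7.5²) = 4.975; the cube at (5, 9) is absent (z outside [16.5, 37]); the cylinder at (11.5, 16) is absent (z outside [14, 23]); Merging all regions: only the r=9 sphere is present, so the union is just that shape — 1 connected region. The outline is a single polygon with 12 vertices. Extrusion per mm of travel: 0.8 × 0.3 / (π × 0.875²) = 0.099780. Accumulating E over each segment gives final E = 3.0835.

G0 X-4.97 Y0.00 Z1.50
G1 X-4.31 Y-2.49 E0.2570
G1 X-2.49 Y-4.31 E0.5139
G1 X0.00 Y-4.97 E0.7709
G1 X2.49 Y-4.31 E1.0279
G1 X4.31 Y-2.49 E1.2847
G1 X4.97 Y0.00 E1.5418
G1 X4.31 Y2.49 E1.7988
G1 X2.49 Y4.31 E2.0556
G1 X0.00 Y4.97 E2.3127
G1 X-2.49 Y4.31 E2.5697
G1 X-4.31 Y2.49 E2.8265
G1 X-4.97 Y0.00 E3.0835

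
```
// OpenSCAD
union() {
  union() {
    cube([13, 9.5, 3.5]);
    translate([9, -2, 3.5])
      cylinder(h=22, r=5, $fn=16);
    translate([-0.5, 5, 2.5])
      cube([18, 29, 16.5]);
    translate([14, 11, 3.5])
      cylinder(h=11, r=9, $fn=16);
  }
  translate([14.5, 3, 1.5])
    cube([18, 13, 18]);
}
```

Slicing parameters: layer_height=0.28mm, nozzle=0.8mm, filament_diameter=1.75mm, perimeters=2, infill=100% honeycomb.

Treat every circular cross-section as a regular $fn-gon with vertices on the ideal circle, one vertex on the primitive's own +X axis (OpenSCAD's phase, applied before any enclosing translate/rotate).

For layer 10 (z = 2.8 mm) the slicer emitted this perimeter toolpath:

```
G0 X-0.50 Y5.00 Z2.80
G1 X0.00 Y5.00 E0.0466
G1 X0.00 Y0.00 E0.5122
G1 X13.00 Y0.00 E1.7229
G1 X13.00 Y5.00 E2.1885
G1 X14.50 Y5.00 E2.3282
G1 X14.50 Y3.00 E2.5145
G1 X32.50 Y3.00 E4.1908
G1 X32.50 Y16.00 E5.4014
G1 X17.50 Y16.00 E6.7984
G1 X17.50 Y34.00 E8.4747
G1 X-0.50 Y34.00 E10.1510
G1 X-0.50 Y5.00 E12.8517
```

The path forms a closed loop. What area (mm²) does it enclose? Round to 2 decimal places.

Apply the shoelace formula to the sequence of (X, Y) vertices; enclosed area = 788.00 mm².

788.00 mm²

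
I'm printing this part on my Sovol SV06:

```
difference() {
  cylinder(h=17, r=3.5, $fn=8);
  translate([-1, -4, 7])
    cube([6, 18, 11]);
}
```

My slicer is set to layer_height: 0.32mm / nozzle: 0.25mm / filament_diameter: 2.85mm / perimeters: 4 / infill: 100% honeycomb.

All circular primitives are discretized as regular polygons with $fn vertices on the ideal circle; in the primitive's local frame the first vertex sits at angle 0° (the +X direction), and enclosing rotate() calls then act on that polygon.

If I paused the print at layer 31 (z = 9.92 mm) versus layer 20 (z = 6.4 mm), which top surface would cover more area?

layer 20 (z = 6.4 mm)

Layer 31 (z = 9.92): the r=3.5 cylinder gives a regular 8-gon of circumradius 3.5 (constant along its height) (area = (8/2)·3.500²·sin(360°/8) = 34.65 mm²); the 6×18 cube at (-1, -4) contributes its full rectangle (area 108.00 mm²); Taking the first minus the rest: starting from the r=3.5 cylinder (34.65 mm²), the 6×18 cube at (-1, -4) partially overlaps it — only the 23.91 mm² overlap (of its 108.00 mm²) is removed, clipping the outline — area = 10.74 mm². So its area = 10.74 mm². Layer 20 (z = 6.4): the r=3.5 cylinder contributes a regular 8-gon of circumradius 3.5 (area = (8/2)·3.500²·sin(360°/8) = 34.65 mm²); the cube at (-1, -4) is absent (z outside [7, 18]); Subtracting the remaining from the first: none of the subtracted shapes is present at this height, so the r=3.5 cylinder is unchanged — area = 34.65 mm². So its area = 34.65 mm². Layer 20 is larger (34.65 vs 10.74 mm²).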